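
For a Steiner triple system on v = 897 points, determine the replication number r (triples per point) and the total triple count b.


An STS(v) is a 2-(v, 3, 1) BIBD: block size k = 3, λ = 1.
Replication: r(k − 1) = λ(v − 1) ⇒ r·2 = 897 − 1 = 896 ⇒ r = 448.
Block count: bk = vr ⇒ b·3 = 897·448 = 401856 ⇒ b = 133952.
(Check via b = v(v − 1)/6 = 897·896/6 = 803712/6 = 133952.)

r = 448, b = 133952.


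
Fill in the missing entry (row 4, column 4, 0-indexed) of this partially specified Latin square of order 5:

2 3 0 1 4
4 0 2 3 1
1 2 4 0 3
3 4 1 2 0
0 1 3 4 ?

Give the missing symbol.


Row 4 contains symbols [0, 1, 3, 4] — missing [2].
Column 4 contains symbols [0, 1, 3, 4] — missing [2].
The missing symbol must appear in both missing sets; intersection = [2].
Therefore the hidden value is 2.

Missing value = 2.


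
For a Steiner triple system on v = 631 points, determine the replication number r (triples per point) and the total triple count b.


An STS(v) is a 2-(v, 3, 1) BIBD: block size k = 3, λ = 1.
Replication: r(k − 1) = λ(v − 1) ⇒ r·2 = 631 − 1 = 630 ⇒ r = 315.
Block count: bk = vr ⇒ b·3 = 631·315 = 198765 ⇒ b = 66255.

r = 315, b = 66255.


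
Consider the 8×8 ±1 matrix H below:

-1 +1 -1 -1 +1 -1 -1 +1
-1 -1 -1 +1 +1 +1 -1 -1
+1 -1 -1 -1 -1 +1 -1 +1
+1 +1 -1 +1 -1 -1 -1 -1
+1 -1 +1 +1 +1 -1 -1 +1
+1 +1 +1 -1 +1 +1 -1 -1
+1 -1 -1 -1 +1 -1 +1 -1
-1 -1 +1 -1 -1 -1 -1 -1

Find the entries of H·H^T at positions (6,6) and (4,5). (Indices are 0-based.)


Row 4 of H: [1, -1, 1, 1, 1, -1, -1, 1].
Row 5 of H: [1, 1, 1, -1, 1, 1, -1, -1].
Row 6 of H: [1, -1, -1, -1, 1, -1, 1, -1].
(H·H^T)[6][6] = Σ_j H[6][j]·H[6][j] = (1)² + (-1)² + (-1)² + (-1)² + (1)² + (-1)² + (1)² + (-1)² = 1 + 1 + 1 + 1 + 1 + 1 + 1 + 1 = 8.
(H·H^T)[4][5] = Σ_j H[4][j]·H[5][j] = (1)·(1) + (-1)·(1) + (1)·(1) + (1)·(-1) + (1)·(1) + (-1)·(1) + (-1)·(-1) + (1)·(-1) = 1 + -1 + 1 + -1 + 1 + -1 + 1 + -1 = 0.
So rows 4 and 5 are orthogonal; the diagonal entry equals n = 8.

(6,6) entry = 8; (4,5) entry = 0.


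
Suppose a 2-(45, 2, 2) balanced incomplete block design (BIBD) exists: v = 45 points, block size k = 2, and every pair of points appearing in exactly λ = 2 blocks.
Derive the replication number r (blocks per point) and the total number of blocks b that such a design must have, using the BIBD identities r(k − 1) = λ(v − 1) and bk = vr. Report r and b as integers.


Any 2-(v, k, λ) BIBD satisfies two necessary conditions:
  (i)  Each point sits in r blocks, and counting incidences through any fixed point gives r(k − 1) = λ(v − 1), so r = λ(v − 1)/(k − 1).
  (ii) Total incidences bk = vr, so b = vr/k.
Step 1: r = λ(v − 1)/(k − 1) = 2·(45 − 1)/(2 − 1) = 2·44/1 = 88/1 = 88.
Step 2: b = vr/k = 45·88/2 = 3960/2 = 1980.
Check integrality: r = 88 ∈ Z ✓, b = 1980 ∈ Z ✓.
(These identities are necessary conditions: they determine r and b for any design with these parameters, but do not by themselves prove that one exists.)

r = 88, b = 1980.


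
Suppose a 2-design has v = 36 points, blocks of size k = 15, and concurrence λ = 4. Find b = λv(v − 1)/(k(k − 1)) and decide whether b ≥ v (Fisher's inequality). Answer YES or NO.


b = λv(v − 1)/(k(k − 1)) = 4·36·35/(15·14) = 5040/210 = 24.
Compare with v = 36: b < v, so Fisher's inequality fails.

NO


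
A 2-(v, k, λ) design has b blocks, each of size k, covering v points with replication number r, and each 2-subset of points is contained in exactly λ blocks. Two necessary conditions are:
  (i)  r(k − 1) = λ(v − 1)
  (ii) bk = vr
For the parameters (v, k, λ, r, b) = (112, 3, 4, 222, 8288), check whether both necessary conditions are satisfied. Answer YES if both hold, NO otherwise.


Condition (i): r(k − 1) = 222·2 = 444; λ(v − 1) = 4·111 = 444. Match? YES.
Condition (ii): bk = 8288·3 = 24864; vr = 112·222 = 24864. Match? YES.
Both conditions hold? YES.

YES


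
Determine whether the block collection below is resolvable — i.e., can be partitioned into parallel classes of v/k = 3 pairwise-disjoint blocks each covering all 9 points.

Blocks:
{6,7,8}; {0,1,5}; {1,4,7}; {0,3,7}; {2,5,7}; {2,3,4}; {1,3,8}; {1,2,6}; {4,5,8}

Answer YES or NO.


v = 9, block size k = 3, number of blocks = 9.
For resolvability, blocks must partition into parallel classes of size v/k = 3.
Total blocks must therefore be a multiple of 3: 9 = 3·3 + 0 ⇒ divisible ✓.
Consider block {1,4,7}. It intersects every other block in the collection, so no parallel class of size 3 can contain it.
Since every block must belong to some parallel class in a resolution, the collection cannot be partitioned into parallel classes.
Resolvable? NO.

NO


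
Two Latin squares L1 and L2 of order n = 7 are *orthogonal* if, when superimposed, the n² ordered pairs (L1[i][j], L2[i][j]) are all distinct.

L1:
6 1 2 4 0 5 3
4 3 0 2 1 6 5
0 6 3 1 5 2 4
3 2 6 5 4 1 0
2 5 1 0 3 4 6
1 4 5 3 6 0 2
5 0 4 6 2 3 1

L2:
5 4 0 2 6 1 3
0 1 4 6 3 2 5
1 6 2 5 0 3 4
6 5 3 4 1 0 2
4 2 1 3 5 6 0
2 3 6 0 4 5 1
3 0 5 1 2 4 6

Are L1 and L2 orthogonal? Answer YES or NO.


Form the n² = 49 superimposed pairs (L1[i][j], L2[i][j]), row by row (rows and columns indexed from 0):
row 0: (6,5) (1,4) (2,0) (4,2) (0,6) (5,1) (3,3)
row 1: (4,0) (3,1) (0,4) (2,6) (1,3) (6,2) (5,5)
row 2: (0,1) (6,6) (3,2) (1,5) (5,0) (2,3) (4,4)
row 3: (3,6) (2,5) (6,3) (5,4) (4,1) (1,0) (0,2)
row 4: (2,4) (5,2) (1,1) (0,3) (3,5) (4,6) (6,0)
row 5: (1,2) (4,3) (5,6) (3,0) (6,4) (0,5) (2,1)
row 6: (5,3) (0,0) (4,5) (6,1) (2,2) (3,4) (1,6)
Orthogonality requires all 49 pairs distinct.
Check by first coordinate: for each symbol s of L1, list the L2 entries in the n cells where L1 = s; they must all differ.
  L1 = 0: L2 entries (in reading order) 6, 4, 1, 2, 3, 5, 0 — all 7 distinct ✓
  L1 = 1: L2 entries (in reading order) 4, 3, 5, 0, 1, 2, 6 — all 7 distinct ✓
  L1 = 2: L2 entries (in reading order) 0, 6, 3, 5, 4, 1, 2 — all 7 distinct ✓
  L1 = 3: L2 entries (in reading order) 3, 1, 2, 6, 5, 0, 4 — all 7 distinct ✓
  L1 = 4: L2 entries (in reading order) 2, 0, 4, 1, 6, 3, 5 — all 7 distinct ✓
  L1 = 5: L2 entries (in reading order) 1, 5, 0, 4, 2, 6, 3 — all 7 distinct ✓
  L1 = 6: L2 entries (in reading order) 5, 2, 6, 3, 0, 4, 1 — all 7 distinct ✓
Every symbol of L1 meets every symbol of L2 exactly once, so all 49 pairs are distinct (49 of 49).
Conclusion: YES.

YES


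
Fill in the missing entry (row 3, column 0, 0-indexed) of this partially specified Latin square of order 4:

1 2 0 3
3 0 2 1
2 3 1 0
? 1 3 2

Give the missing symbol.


Row 3 contains symbols [1, 2, 3] — missing [0].
Column 0 contains symbols [1, 2, 3] — missing [0].
The missing symbol must appear in both missing sets; intersection = [0].
Therefore the hidden value is 0.

Missing value = 0.


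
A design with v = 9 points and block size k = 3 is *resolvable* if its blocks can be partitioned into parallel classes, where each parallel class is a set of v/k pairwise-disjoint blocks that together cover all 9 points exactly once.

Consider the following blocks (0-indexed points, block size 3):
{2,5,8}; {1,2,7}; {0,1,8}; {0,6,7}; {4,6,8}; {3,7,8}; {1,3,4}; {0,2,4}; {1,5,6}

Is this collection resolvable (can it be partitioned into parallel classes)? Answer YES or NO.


v = 9, block size k = 3, number of blocks = 9.
For resolvability, blocks must partition into parallel classes of size v/k = 3.
Total blocks must therefore be a multiple of 3: 9 = 3·3 + 0 ⇒ divisible ✓.
Consider block {1,2,7}. The only other block(s) in the collection disjoint from it are {4,6,8} — just 1 block(s). Any parallel class containing {1,2,7} would need 2 other blocks each disjoint from it, so no parallel class of size 3 can contain {1,2,7}.
Since every block must belong to some parallel class in a resolution, the collection cannot be partitioned into parallel classes.
Resolvable? NO.

NO


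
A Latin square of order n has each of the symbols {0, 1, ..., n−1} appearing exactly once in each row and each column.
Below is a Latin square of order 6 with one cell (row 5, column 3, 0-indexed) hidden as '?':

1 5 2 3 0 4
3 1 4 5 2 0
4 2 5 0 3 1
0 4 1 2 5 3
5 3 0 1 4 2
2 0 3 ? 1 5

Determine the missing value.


Row 5 contains symbols [0, 1, 2, 3, 5] — missing [4].
Column 3 contains symbols [0, 1, 2, 3, 5] — missing [4].
The missing symbol must appear in both missing sets; intersection = [4].
Therefore the hidden value is 4.

Missing value = 4.


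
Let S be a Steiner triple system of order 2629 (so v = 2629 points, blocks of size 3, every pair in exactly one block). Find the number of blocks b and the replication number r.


An STS(v) is a 2-(v, 3, 1) BIBD: block size k = 3, λ = 1.
Replication: r(k − 1) = λ(v − 1) ⇒ r·2 = 2629 − 1 = 2628 ⇒ r = 1314.
Block count: b = v(v − 1)/6 = 2629·2628/6 = 6909012/6 = 1151502.

r = 1314, b = 1151502.


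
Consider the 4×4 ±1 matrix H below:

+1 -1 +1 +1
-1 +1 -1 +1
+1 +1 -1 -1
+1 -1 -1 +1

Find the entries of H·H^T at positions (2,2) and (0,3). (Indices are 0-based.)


Row 0 of H: [1, -1, 1, 1].
Row 2 of H: [1, 1, -1, -1].
Row 3 of H: [1, -1, -1, 1].
(H·H^T)[2][2] = Σ_j H[2][j]·H[2][j] = (1)² + (1)² + (-1)² + (-1)² = 1 + 1 + 1 + 1 = 4.
(H·H^T)[0][3] = Σ_j H[0][j]·H[3][j] = (1)·(1) + (-1)·(-1) + (1)·(-1) + (1)·(1) = 1 + 1 + -1 + 1 = 2.
Rows 0 and 3 are not orthogonal (dot product = 2 ≠ 0), so H is not a Hadamard matrix.

(2,2) entry = 4; (0,3) entry = 2.


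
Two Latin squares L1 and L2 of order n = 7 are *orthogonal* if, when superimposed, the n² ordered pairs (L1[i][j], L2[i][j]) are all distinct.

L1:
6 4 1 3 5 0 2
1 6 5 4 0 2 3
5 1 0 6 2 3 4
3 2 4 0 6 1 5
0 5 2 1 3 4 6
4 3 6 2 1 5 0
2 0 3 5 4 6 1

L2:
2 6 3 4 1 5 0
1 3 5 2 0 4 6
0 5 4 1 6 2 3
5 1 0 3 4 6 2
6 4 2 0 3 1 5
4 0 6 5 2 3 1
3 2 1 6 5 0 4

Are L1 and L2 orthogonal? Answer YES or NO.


Form the n² = 49 superimposed pairs (L1[i][j], L2[i][j]), row by row (rows and columns indexed from 0):
row 0: (6,2) (4,6) (1,3) (3,4) (5,1) (0,5) (2,0)
row 1: (1,1) (6,3) (5,5) (4,2) (0,0) (2,4) (3,6)
row 2: (5,0) (1,5) (0,4) (6,1) (2,6) (3,2) (4,3)
row 3: (3,5) (2,1) (4,0) (0,3) (6,4) (1,6) (5,2)
row 4: (0,6) (5,4) (2,2) (1,0) (3,3) (4,1) (6,5)
row 5: (4,4) (3,0) (6,6) (2,5) (1,2) (5,3) (0,1)
row 6: (2,3) (0,2) (3,1) (5,6) (4,5) (6,0) (1,4)
Orthogonality requires all 49 pairs distinct.
Check by first coordinate: for each symbol s of L1, list the L2 entries in the n cells where L1 = s; they must all differ.
  L1 = 0: L2 entries (in reading order) 5, 0, 4, 3, 6, 1, 2 — all 7 distinct ✓
  L1 = 1: L2 entries (in reading order) 3, 1, 5, 6, 0, 2, 4 — all 7 distinct ✓
  L1 = 2: L2 entries (in reading order) 0, 4, 6, 1, 2, 5, 3 — all 7 distinct ✓
  L1 = 3: L2 entries (in reading order) 4, 6, 2, 5, 3, 0, 1 — all 7 distinct ✓
  L1 = 4: L2 entries (in reading order) 6, 2, 3, 0, 1, 4, 5 — all 7 distinct ✓
  L1 = 5: L2 entries (in reading order) 1, 5, 0, 2, 4, 3, 6 — all 7 distinct ✓
  L1 = 6: L2 entries (in reading order) 2, 3, 1, 4, 5, 6, 0 — all 7 distinct ✓
Every symbol of L1 meets every symbol of L2 exactly once, so all 49 pairs are distinct (49 of 49).
Conclusion: YES.

YES


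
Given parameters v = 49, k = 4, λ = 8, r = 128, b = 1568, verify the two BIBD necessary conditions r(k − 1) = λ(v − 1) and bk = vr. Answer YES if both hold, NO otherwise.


Condition (i): r(k − 1) = 128·3 = 384; λ(v − 1) = 8·48 = 384. Match? YES.
Condition (ii): bk = 1568·4 = 6272; vr = 49·128 = 6272. Match? YES.
Both conditions hold? YES.

YES


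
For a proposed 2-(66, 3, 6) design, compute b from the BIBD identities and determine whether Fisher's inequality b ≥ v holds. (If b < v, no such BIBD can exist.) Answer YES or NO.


b = λv(v − 1)/(k(k − 1)) = 6·66·65/(3·2) = 25740/6 = 4290.
Compare with v = 66: b ≥ v, so Fisher's inequality holds.

YES


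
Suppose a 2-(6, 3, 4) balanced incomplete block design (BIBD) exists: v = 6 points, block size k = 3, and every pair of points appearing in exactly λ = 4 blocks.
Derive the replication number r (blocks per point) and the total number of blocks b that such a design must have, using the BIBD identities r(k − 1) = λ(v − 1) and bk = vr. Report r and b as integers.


Any 2-(v, k, λ) BIBD satisfies two necessary conditions:
  (i)  Each point sits in r blocks, and counting incidences through any fixed point gives r(k − 1) = λ(v − 1), so r = λ(v − 1)/(k − 1).
  (ii) Total incidences bk = vr, so b = vr/k.
Step 1: r = λ(v − 1)/(k − 1) = 4·(6 − 1)/(3 − 1) = 4·5/2 = 20/2 = 10.
Step 2: b = vr/k = 6·10/3 = 60/3 = 20.
Check integrality: r = 10 ∈ Z ✓, b = 20 ∈ Z ✓.
(These identities are necessary conditions: they determine r and b for any design with these parameters, but do not by themselves prove that one exists.)

r = 10, b = 20.


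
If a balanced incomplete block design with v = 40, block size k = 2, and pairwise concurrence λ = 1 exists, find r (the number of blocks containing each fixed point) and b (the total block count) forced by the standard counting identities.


Any 2-(v, k, λ) BIBD satisfies two necessary conditions:
  (i)  Each point sits in r blocks, and counting incidences through any fixed point gives r(k − 1) = λ(v − 1), so r = λ(v − 1)/(k − 1).
  (ii) Total incidences bk = vr, so b = vr/k.
Step 1: r = λ(v − 1)/(k − 1) = 1·(40 − 1)/(2 − 1) = 1·39/1 = 39/1 = 39.
Step 2: b = vr/k = 40·39/2 = 1560/2 = 780.
Check integrality: r = 39 ∈ Z ✓, b = 780 ∈ Z ✓.
(These identities are necessary conditions: they determine r and b for any design with these parameters, but do not by themselves prove that one exists.)

r = 39, b = 780.


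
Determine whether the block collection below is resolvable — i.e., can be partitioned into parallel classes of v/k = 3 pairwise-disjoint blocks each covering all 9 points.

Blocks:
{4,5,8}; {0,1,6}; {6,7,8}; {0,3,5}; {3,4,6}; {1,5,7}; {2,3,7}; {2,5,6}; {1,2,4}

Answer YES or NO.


v = 9, block size k = 3, number of blocks = 9.
For resolvability, blocks must partition into parallel classes of size v/k = 3.
Total blocks must therefore be a multiple of 3: 9 = 3·3 + 0 ⇒ divisible ✓.
Consider block {3,4,6}. The only other block(s) in the collection disjoint from it are {1,5,7} — just 1 block(s). Any parallel class containing {3,4,6} would need 2 other blocks each disjoint from it, so no parallel class of size 3 can contain {3,4,6}.
Since every block must belong to some parallel class in a resolution, the collection cannot be partitioned into parallel classes.
Resolvable? NO.

NO


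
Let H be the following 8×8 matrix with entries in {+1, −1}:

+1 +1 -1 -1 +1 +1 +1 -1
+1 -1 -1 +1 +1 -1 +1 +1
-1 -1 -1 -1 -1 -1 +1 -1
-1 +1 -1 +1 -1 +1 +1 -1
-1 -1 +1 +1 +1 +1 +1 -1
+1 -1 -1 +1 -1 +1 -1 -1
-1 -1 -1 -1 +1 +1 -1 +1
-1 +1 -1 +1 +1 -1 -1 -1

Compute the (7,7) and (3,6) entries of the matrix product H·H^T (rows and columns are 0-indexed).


Row 3 of H: [-1, 1, -1, 1, -1, 1, 1, -1].
Row 6 of H: [-1, -1, -1, -1, 1, 1, -1, 1].
Row 7 of H: [-1, 1, -1, 1, 1, -1, -1, -1].
(H·H^T)[7][7] = Σ_j H[7][j]·H[7][j] = (-1)² + (1)² + (-1)² + (1)² + (1)² + (-1)² + (-1)² + (-1)² = 1 + 1 + 1 + 1 + 1 + 1 + 1 + 1 = 8.
(H·H^T)[3][6] = Σ_j H[3][j]·H[6][j] = (-1)·(-1) + (1)·(-1) + (-1)·(-1) + (1)·(-1) + (-1)·(1) + (1)·(1) + (1)·(-1) + (-1)·(1) = 1 + -1 + 1 + -1 + -1 + 1 + -1 + -1 = -2.
Rows 3 and 6 are not orthogonal (dot product = -2 ≠ 0), so H is not a Hadamard matrix.

(7,7) entry = 8; (3,6) entry = -2.


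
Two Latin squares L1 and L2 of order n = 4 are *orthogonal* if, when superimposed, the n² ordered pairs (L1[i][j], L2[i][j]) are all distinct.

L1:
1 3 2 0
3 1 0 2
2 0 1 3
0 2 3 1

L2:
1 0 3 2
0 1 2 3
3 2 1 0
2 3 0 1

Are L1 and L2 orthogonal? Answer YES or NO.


Form the n² = 16 superimposed pairs (L1[i][j], L2[i][j]), row by row (rows and columns indexed from 0):
row 0: (1,1) (3,0) (2,3) (0,2)
row 1: (3,0) (1,1) (0,2) (2,3)
row 2: (2,3) (0,2) (1,1) (3,0)
row 3: (0,2) (2,3) (3,0) (1,1)
Orthogonality requires all 16 pairs distinct.
But the pair (3,0) repeats: cell (0,1) has L1 = 3, L2 = 0, and cell (1,0) has L1 = 3, L2 = 0.
A repeated pair means some other pair never occurs (only 4 distinct pairs out of 16), so the squares are not orthogonal.
Conclusion: NO.

NO


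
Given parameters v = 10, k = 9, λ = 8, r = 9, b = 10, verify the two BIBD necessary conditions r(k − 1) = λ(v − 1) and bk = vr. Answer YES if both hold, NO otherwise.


Condition (i): r(k − 1) = 9·8 = 72; λ(v − 1) = 8·9 = 72. Match? YES.
Condition (ii): bk = 10·9 = 90; vr = 10·9 = 90. Match? YES.
Both conditions hold? YES.

YES


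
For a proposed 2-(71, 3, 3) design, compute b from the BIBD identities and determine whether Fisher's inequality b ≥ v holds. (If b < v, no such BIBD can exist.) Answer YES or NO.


r = λ(v − 1)/(k − 1) = 3·70/2 = 105.
b = vr/k = 71·105/3 = 2485.
Fisher's inequality: b ≥ v ⇔ 2485 ≥ 71? YES.

YES


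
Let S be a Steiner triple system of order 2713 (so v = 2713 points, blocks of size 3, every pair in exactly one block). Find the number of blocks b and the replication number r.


An STS(v) is a 2-(v, 3, 1) BIBD: block size k = 3, λ = 1.
Replication: r(k − 1) = λ(v − 1) ⇒ r·2 = 2713 − 1 = 2712 ⇒ r = 1356.
Block count: b = v(v − 1)/6 = 2713·2712/6 = 7357656/6 = 1226276.

r = 1356, b = 1226276.


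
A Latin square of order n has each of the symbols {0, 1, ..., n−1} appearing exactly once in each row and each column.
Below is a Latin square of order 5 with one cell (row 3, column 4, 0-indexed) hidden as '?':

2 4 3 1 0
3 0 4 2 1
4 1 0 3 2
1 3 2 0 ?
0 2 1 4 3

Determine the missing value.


Row 3 contains symbols [0, 1, 2, 3] — missing [4].
Column 4 contains symbols [0, 1, 2, 3] — missing [4].
The missing symbol must appear in both missing sets; intersection = [4].
Therefore the hidden value is 4.

Missing value = 4.


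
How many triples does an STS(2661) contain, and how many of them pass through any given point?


An STS(v) is a 2-(v, 3, 1) BIBD: block size k = 3, λ = 1.
Replication: r(k − 1) = λ(v − 1) ⇒ r·2 = 2661 − 1 = 2660 ⇒ r = 1330.
Block count: b = v(v − 1)/6 = 2661·2660/6 = 7078260/6 = 1179710.

r = 1330, b = 1179710.


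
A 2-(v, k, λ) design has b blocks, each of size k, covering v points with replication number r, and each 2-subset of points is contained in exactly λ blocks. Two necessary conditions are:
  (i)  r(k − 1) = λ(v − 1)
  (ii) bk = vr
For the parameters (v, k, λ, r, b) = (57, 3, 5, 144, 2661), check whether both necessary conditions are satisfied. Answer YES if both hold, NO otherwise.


Condition (i): r(k − 1) = 144·2 = 288; λ(v − 1) = 5·56 = 280. Match? NO.
Condition (ii): bk = 2661·3 = 7983; vr = 57·144 = 8208. Match? NO.
Both conditions hold? NO.

NO


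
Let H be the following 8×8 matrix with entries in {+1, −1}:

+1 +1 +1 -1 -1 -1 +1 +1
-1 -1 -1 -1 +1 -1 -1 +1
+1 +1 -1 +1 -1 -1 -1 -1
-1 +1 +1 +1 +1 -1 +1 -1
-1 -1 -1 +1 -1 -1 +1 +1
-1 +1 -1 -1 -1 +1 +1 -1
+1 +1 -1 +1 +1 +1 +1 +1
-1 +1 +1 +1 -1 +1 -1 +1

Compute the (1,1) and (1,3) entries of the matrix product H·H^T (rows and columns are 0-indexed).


Row 1 of H: [-1, -1, -1, -1, 1, -1, -1, 1].
Row 3 of H: [-1, 1, 1, 1, 1, -1, 1, -1].
(H·H^T)[1][1] = Σ_j H[1][j]·H[1][j] = (-1)² + (-1)² + (-1)² + (-1)² + (1)² + (-1)² + (-1)² + (1)² = 1 + 1 + 1 + 1 + 1 + 1 + 1 + 1 = 8.
(H·H^T)[1][3] = Σ_j H[1][j]·H[3][j] = (-1)·(-1) + (-1)·(1) + (-1)·(1) + (-1)·(1) + (1)·(1) + (-1)·(-1) + (-1)·(1) + (1)·(-1) = 1 + -1 + -1 + -1 + 1 + 1 + -1 + -1 = -2.
Rows 1 and 3 are not orthogonal (dot product = -2 ≠ 0), so H is not a Hadamard matrix.

(1,1) entry = 8; (1,3) entry = -2.


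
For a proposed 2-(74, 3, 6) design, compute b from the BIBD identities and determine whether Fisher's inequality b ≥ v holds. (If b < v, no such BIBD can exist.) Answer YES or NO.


b = λv(v − 1)/(k(k − 1)) = 6·74·73/(3·2) = 32412/6 = 5402.
Compare with v = 74: b ≥ v, so Fisher's inequality holds.

YES


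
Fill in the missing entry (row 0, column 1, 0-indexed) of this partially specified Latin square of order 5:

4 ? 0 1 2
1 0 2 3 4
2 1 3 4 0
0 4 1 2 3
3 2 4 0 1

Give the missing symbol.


Row 0 contains symbols [0, 1, 2, 4] — missing [3].
Column 1 contains symbols [0, 1, 2, 4] — missing [3].
The missing symbol must appear in both missing sets; intersection = [3].
Therefore the hidden value is 3.

Missing value = 3.


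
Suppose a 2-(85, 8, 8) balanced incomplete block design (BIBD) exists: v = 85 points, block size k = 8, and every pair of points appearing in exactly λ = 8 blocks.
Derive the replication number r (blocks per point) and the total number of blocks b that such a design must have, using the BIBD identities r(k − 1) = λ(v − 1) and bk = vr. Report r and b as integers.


Any 2-(v, k, λ) BIBD satisfies two necessary conditions:
  (i)  Each point sits in r blocks, and counting incidences through any fixed point gives r(k − 1) = λ(v − 1), so r = λ(v − 1)/(k − 1).
  (ii) Total incidences bk = vr, so b = vr/k.
Step 1: r = λ(v − 1)/(k − 1) = 8·(85 − 1)/(8 − 1) = 8·84/7 = 672/7 = 96.
Step 2: b = vr/k = 85·96/8 = 8160/8 = 1020.
Check integrality: r = 96 ∈ Z ✓, b = 1020 ∈ Z ✓.
(These identities are necessary conditions: they determine r and b for any design with these parameters, but do not by themselves prove that one exists.)

r = 96, b = 1020.


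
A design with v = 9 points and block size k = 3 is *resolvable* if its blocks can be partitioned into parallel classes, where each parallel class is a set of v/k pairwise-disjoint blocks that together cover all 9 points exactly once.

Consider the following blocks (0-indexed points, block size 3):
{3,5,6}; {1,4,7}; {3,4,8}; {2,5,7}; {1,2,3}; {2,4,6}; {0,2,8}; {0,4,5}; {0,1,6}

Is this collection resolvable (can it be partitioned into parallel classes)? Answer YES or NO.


v = 9, block size k = 3, number of blocks = 9.
For resolvability, blocks must partition into parallel classes of size v/k = 3.
Total blocks must therefore be a multiple of 3: 9 = 3·3 + 0 ⇒ divisible ✓.
Consider block {1,2,3}. The only other block(s) in the collection disjoint from it are {0,4,5} — just 1 block(s). Any parallel class containing {1,2,3} would need 2 other blocks each disjoint from it, so no parallel class of size 3 can contain {1,2,3}.
Since every block must belong to some parallel class in a resolution, the collection cannot be partitioned into parallel classes.
Resolvable? NO.

NO


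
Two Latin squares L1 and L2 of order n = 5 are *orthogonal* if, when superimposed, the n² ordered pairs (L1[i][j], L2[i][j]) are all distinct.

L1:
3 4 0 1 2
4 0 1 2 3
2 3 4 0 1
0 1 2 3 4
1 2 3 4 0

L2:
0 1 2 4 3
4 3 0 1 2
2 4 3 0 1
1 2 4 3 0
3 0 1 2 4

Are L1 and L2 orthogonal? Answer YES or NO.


Form the n² = 25 superimposed pairs (L1[i][j], L2[i][j]), row by row (rows and columns indexed from 0):
row 0: (3,0) (4,1) (0,2) (1,4) (2,3)
row 1: (4,4) (0,3) (1,0) (2,1) (3,2)
row 2: (2,2) (3,4) (4,3) (0,0) (1,1)
row 3: (0,1) (1,2) (2,4) (3,3) (4,0)
row 4: (1,3) (2,0) (3,1) (4,2) (0,4)
Orthogonality requires all 25 pairs distinct.
Check by first coordinate: for each symbol s of L1, list the L2 entries in the n cells where L1 = s; they must all differ.
  L1 = 0: L2 entries (in reading order) 2, 3, 0, 1, 4 — all 5 distinct ✓
  L1 = 1: L2 entries (in reading order) 4, 0, 1, 2, 3 — all 5 distinct ✓
  L1 = 2: L2 entries (in reading order) 3, 1, 2, 4, 0 — all 5 distinct ✓
  L1 = 3: L2 entries (in reading order) 0, 2, 4, 3, 1 — all 5 distinct ✓
  L1 = 4: L2 entries (in reading order) 1, 4, 3, 0, 2 — all 5 distinct ✓
Every symbol of L1 meets every symbol of L2 exactly once, so all 25 pairs are distinct (25 of 25).
Conclusion: YES.

YES


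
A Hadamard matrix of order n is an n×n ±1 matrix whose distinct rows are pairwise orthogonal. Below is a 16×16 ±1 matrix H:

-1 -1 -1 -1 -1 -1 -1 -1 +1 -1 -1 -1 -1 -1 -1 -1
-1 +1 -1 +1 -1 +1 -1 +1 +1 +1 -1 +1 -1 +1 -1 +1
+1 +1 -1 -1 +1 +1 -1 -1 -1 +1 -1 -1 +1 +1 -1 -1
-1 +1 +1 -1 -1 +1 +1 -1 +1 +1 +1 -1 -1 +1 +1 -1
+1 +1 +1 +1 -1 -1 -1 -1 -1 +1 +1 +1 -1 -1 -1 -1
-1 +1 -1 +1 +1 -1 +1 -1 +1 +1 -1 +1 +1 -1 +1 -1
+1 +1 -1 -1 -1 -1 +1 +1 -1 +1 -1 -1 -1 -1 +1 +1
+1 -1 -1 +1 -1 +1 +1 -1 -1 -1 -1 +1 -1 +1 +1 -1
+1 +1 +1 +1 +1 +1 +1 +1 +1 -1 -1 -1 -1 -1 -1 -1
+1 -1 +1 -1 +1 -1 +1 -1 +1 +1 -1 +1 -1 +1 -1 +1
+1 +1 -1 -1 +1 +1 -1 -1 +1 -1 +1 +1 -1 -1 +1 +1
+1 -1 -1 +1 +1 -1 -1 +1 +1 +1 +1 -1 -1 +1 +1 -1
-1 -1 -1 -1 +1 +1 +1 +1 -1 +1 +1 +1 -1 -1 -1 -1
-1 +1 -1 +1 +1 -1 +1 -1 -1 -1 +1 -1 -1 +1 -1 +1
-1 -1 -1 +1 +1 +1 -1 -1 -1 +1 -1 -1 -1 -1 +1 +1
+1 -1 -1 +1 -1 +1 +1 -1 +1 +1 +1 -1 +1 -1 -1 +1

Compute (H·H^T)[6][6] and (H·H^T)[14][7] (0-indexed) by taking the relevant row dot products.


Row 6 of H: [1, 1, -1, -1, -1, -1, 1, 1, -1, 1, -1, -1, -1, -1, 1, 1].
Row 7 of H: [1, -1, -1, 1, -1, 1, 1, -1, -1, -1, -1, 1, -1, 1, 1, -1].
Row 14 of H: [-1, -1, -1, 1, 1, 1, -1, -1, -1, 1, -1, -1, -1, -1, 1, 1].
(H·H^T)[6][6] = Σ_j H[6][j]·H[6][j] = (1)² + (1)² + (-1)² + (-1)² + (-1)² + (-1)² + (1)² + (1)² + (-1)² + (1)² + (-1)² + (-1)² + (-1)² + (-1)² + (1)² + (1)² = 1 + 1 + 1 + 1 + 1 + 1 + 1 + 1 + 1 + 1 + 1 + 1 + 1 + 1 + 1 + 1 = 16.
(H·H^T)[14][7] = Σ_j H[14][j]·H[7][j] = (-1)·(1) + (-1)·(-1) + (-1)·(-1) + (1)·(1) + (1)·(-1) + (1)·(1) + (-1)·(1) + (-1)·(-1) + (-1)·(-1) + (1)·(-1) + (-1)·(-1) + (-1)·(1) + (-1)·(-1) + (-1)·(1) + (1)·(1) + (1)·(-1) = -1 + 1 + 1 + 1 + -1 + 1 + -1 + 1 + 1 + -1 + 1 + -1 + 1 + -1 + 1 + -1 = 2.
Rows 14 and 7 are not orthogonal (dot product = 2 ≠ 0), so H is not a Hadamard matrix.

(6,6) entry = 16; (14,7) entry = 2.


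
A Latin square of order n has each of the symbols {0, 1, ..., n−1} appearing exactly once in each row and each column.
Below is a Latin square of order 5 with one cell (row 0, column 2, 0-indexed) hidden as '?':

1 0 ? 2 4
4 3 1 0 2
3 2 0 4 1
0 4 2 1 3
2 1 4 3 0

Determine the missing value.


Row 0 contains symbols [0, 1, 2, 4] — missing [3].
Column 2 contains symbols [0, 1, 2, 4] — missing [3].
The missing symbol must appear in both missing sets; intersection = [3].
Therefore the hidden value is 3.

Missing value = 3.


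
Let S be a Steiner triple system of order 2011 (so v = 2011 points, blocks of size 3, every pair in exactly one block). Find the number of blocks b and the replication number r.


An STS(v) is a 2-(v, 3, 1) BIBD: block size k = 3, λ = 1.
Replication: r(k − 1) = λ(v − 1) ⇒ r·2 = 2011 − 1 = 2010 ⇒ r = 1005.
Block count: b = v(v − 1)/6 = 2011·2010/6 = 4042110/6 = 673685.
(Check via bk = vr: 673685·3 = 2021055 = 2011·1005 = 2021055 ✓.)

r = 1005, b = 673685.


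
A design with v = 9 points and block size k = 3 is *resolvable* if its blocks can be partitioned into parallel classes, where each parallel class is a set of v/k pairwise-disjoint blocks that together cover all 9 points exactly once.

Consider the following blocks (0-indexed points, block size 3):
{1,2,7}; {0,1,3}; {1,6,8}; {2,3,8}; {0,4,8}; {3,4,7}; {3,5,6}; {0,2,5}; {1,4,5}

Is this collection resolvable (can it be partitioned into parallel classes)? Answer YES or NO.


v = 9, block size k = 3, number of blocks = 9.
For resolvability, blocks must partition into parallel classes of size v/k = 3.
Total blocks must therefore be a multiple of 3: 9 = 3·3 + 0 ⇒ divisible ✓.
Consider block {0,1,3}. It intersects every other block in the collection, so no parallel class of size 3 can contain it.
Since every block must belong to some parallel class in a resolution, the collection cannot be partitioned into parallel classes.
Resolvable? NO.

NO


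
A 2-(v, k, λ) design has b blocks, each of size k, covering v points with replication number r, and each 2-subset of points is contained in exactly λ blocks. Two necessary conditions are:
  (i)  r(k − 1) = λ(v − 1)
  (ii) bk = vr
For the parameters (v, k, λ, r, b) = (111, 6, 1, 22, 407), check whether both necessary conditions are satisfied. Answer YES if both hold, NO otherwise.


Condition (i): r(k − 1) = 22·5 = 110; λ(v − 1) = 1·110 = 110. Match? YES.
Condition (ii): bk = 407·6 = 2442; vr = 111·22 = 2442. Match? YES.
Both conditions hold? YES.

YES


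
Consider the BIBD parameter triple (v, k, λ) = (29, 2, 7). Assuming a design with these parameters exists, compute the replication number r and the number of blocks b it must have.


Any 2-(v, k, λ) BIBD satisfies two necessary conditions:
  (i)  Each point sits in r blocks, and counting incidences through any fixed point gives r(k − 1) = λ(v − 1), so r = λ(v − 1)/(k − 1).
  (ii) Total incidences bk = vr, so b = vr/k.
Step 1: r = λ(v − 1)/(k − 1) = 7·(29 − 1)/(2 − 1) = 7·28/1 = 196/1 = 196.
Step 2: b = vr/k = 29·196/2 = 5684/2 = 2842.
Check integrality: r = 196 ∈ Z ✓, b = 2842 ∈ Z ✓.
(These identities are necessary conditions: they determine r and b for any design with these parameters, but do not by themselves prove that one exists.)

r = 196, b = 2842.


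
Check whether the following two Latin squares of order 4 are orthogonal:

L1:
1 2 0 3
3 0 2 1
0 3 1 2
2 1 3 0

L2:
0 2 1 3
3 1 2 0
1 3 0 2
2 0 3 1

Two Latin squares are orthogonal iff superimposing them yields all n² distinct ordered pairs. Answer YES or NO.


Form the n² = 16 superimposed pairs (L1[i][j], L2[i][j]), row by row (rows and columns indexed from 0):
row 0: (1,0) (2,2) (0,1) (3,3)
row 1: (3,3) (0,1) (2,2) (1,0)
row 2: (0,1) (3,3) (1,0) (2,2)
row 3: (2,2) (1,0) (3,3) (0,1)
Orthogonality requires all 16 pairs distinct.
But the pair (3,3) repeats: cell (0,3) has L1 = 3, L2 = 3, and cell (1,0) has L1 = 3, L2 = 3.
A repeated pair means some other pair never occurs (only 4 distinct pairs out of 16), so the squares are not orthogonal.
Conclusion: NO.

NO


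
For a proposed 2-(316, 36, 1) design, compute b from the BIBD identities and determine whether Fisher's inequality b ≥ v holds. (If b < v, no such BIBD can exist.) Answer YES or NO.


b = λv(v − 1)/(k(k − 1)) = 1·316·315/(36·35) = 99540/1260 = 79.
Compare with v = 316: b < v, so Fisher's inequality fails.

NO


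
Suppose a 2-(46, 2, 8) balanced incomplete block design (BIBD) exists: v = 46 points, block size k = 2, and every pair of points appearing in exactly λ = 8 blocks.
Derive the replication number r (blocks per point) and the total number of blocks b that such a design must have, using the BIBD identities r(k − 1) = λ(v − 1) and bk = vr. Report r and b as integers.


Any 2-(v, k, λ) BIBD satisfies two necessary conditions:
  (i)  Each point sits in r blocks, and counting incidences through any fixed point gives r(k − 1) = λ(v − 1), so r = λ(v − 1)/(k − 1).
  (ii) Total incidences bk = vr, so b = vr/k.
Step 1: r = λ(v − 1)/(k − 1) = 8·(46 − 1)/(2 − 1) = 8·45/1 = 360/1 = 360.
Step 2: b = vr/k = 46·360/2 = 16560/2 = 8280.
Check integrality: r = 360 ∈ Z ✓, b = 8280 ∈ Z ✓.
(These identities are necessary conditions: they determine r and b for any design with these parameters, but do not by themselves prove that one exists.)

r = 360, b = 8280.


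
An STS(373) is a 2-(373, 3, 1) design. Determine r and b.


An STS(v) is a 2-(v, 3, 1) BIBD: block size k = 3, λ = 1.
Replication: r(k − 1) = λ(v − 1) ⇒ r·2 = 373 − 1 = 372 ⇒ r = 186.
Block count: bk = vr ⇒ b·3 = 373·186 = 69378 ⇒ b = 23126.

r = 186, b = 23126.


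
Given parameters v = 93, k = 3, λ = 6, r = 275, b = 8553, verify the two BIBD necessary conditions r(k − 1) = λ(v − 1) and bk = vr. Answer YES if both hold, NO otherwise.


Condition (i): r(k − 1) = 275·2 = 550; λ(v − 1) = 6·92 = 552. Match? NO.
Condition (ii): bk = 8553·3 = 25659; vr = 93·275 = 25575. Match? NO.
Both conditions hold? NO.

NO


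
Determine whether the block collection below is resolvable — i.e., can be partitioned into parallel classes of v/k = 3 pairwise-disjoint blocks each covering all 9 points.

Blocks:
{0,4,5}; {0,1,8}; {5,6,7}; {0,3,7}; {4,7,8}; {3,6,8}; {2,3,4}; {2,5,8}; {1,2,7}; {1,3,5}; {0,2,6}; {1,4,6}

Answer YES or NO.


v = 9, block size k = 3, number of blocks = 12.
For resolvability, blocks must partition into parallel classes of size v/k = 3.
Total blocks must therefore be a multiple of 3: 12 = 3·4 + 0 ⇒ divisible ✓.
Greedy packing gives 4 candidate class(es). Each should be a full parallel class (size 3, covers all 9 points).
  Class 1 (3 blocks): {0,4,5}; {3,6,8}; {1,2,7}. Points covered: [0, 1, 2, 3, 4, 5, 6, 7, 8].
  Class 2 (3 blocks): {0,1,8}; {5,6,7}; {2,3,4}. Points covered: [0, 1, 2, 3, 4, 5, 6, 7, 8].
  Class 3 (3 blocks): {0,3,7}; {2,5,8}; {1,4,6}. Points covered: [0, 1, 2, 3, 4, 5, 6, 7, 8].
  Class 4 (3 blocks): {4,7,8}; {1,3,5}; {0,2,6}. Points covered: [0, 1, 2, 3, 4, 5, 6, 7, 8].
All classes full (size 3)? YES. All classes cover every point? YES.
Resolvable? YES.

YES


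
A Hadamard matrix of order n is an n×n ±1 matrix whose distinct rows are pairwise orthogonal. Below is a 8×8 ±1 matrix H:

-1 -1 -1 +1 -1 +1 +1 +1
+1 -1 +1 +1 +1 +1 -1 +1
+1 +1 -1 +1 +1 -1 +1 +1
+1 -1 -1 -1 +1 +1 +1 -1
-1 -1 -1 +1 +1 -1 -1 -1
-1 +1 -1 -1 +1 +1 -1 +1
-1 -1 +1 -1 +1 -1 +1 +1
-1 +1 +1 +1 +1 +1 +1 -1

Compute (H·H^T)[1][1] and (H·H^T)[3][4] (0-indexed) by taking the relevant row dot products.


Row 1 of H: [1, -1, 1, 1, 1, 1, -1, 1].
Row 3 of H: [1, -1, -1, -1, 1, 1, 1, -1].
Row 4 of H: [-1, -1, -1, 1, 1, -1, -1, -1].
(H·H^T)[1][1] = Σ_j H[1][j]·H[1][j] = (1)² + (-1)² + (1)² + (1)² + (1)² + (1)² + (-1)² + (1)² = 1 + 1 + 1 + 1 + 1 + 1 + 1 + 1 = 8.
(H·H^T)[3][4] = Σ_j H[3][j]·H[4][j] = (1)·(-1) + (-1)·(-1) + (-1)·(-1) + (-1)·(1) + (1)·(1) + (1)·(-1) + (1)·(-1) + (-1)·(-1) = -1 + 1 + 1 + -1 + 1 + -1 + -1 + 1 = 0.
So rows 3 and 4 are orthogonal; the diagonal entry equals n = 8.

(1,1) entry = 8; (3,4) entry = 0.


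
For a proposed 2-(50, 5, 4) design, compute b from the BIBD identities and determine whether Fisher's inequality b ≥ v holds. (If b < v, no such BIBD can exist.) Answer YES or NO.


r = λ(v − 1)/(k − 1) = 4·49/4 = 49.
b = vr/k = 50·49/5 = 490.
Fisher's inequality: b ≥ v ⇔ 490 ≥ 50? YES.

YES


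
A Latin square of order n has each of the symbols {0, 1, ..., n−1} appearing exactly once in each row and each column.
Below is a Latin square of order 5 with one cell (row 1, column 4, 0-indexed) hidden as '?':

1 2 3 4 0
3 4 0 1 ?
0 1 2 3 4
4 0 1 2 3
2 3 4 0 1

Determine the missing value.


Row 1 contains symbols [0, 1, 3, 4] — missing [2].
Column 4 contains symbols [0, 1, 3, 4] — missing [2].
The missing symbol must appear in both missing sets; intersection = [2].
Therefore the hidden value is 2.

Missing value = 2.


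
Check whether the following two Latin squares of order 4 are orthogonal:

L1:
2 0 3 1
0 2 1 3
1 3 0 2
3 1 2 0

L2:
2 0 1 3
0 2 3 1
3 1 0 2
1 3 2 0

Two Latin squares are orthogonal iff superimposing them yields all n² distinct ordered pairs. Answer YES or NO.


Form the n² = 16 superimposed pairs (L1[i][j], L2[i][j]), row by row (rows and columns indexed from 0):
row 0: (2,2) (0,0) (3,1) (1,3)
row 1: (0,0) (2,2) (1,3) (3,1)
row 2: (1,3) (3,1) (0,0) (2,2)
row 3: (3,1) (1,3) (2,2) (0,0)
Orthogonality requires all 16 pairs distinct.
But the pair (0,0) repeats: cell (0,1) has L1 = 0, L2 = 0, and cell (1,0) has L1 = 0, L2 = 0.
A repeated pair means some other pair never occurs (only 4 distinct pairs out of 16), so the squares are not orthogonal.
Conclusion: NO.

NO


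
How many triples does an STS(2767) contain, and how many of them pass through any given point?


An STS(v) is a 2-(v, 3, 1) BIBD: block size k = 3, λ = 1.
Replication: r(k − 1) = λ(v − 1) ⇒ r·2 = 2767 − 1 = 2766 ⇒ r = 1383.
Block count: b = v(v − 1)/6 = 2767·2766/6 = 7653522/6 = 1275587.
(Check via bk = vr: 1275587·3 = 3826761 = 2767·1383 = 3826761 ✓.)

r = 1383, b = 1275587.


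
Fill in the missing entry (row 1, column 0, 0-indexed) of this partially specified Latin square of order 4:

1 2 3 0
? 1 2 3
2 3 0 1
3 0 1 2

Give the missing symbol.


Row 1 contains symbols [1, 2, 3] — missing [0].
Column 0 contains symbols [1, 2, 3] — missing [0].
The missing symbol must appear in both missing sets; intersection = [0].
Therefore the hidden value is 0.

Missing value = 0.


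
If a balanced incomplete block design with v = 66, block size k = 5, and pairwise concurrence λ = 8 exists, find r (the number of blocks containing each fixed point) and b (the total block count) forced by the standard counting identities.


Any 2-(v, k, λ) BIBD satisfies two necessary conditions:
  (i)  Each point sits in r blocks, and counting incidences through any fixed point gives r(k − 1) = λ(v − 1), so r = λ(v − 1)/(k − 1).
  (ii) Total incidences bk = vr, so b = vr/k.
Step 1: r = λ(v − 1)/(k − 1) = 8·(66 − 1)/(5 − 1) = 8·65/4 = 520/4 = 130.
Step 2: b = vr/k = 66·130/5 = 8580/5 = 1716.
Check integrality: r = 130 ∈ Z ✓, b = 1716 ∈ Z ✓.
(These identities are necessary conditions: they determine r and b for any design with these parameters, but do not by themselves prove that one exists.)

r = 130, b = 1716.


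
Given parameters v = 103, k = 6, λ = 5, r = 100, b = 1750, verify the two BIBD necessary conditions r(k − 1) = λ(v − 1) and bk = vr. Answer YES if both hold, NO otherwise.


Condition (i): r(k − 1) = 100·5 = 500; λ(v − 1) = 5·102 = 510. Match? NO.
Condition (ii): bk = 1750·6 = 10500; vr = 103·100 = 10300. Match? NO.
Both conditions hold? NO.

NO


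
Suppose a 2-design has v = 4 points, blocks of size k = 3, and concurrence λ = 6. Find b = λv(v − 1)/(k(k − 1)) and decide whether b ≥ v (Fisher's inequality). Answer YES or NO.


r = λ(v − 1)/(k − 1) = 6·3/2 = 9.
b = vr/k = 4·9/3 = 12.
Fisher's inequality: b ≥ v ⇔ 12 ≥ 4? YES.

YES


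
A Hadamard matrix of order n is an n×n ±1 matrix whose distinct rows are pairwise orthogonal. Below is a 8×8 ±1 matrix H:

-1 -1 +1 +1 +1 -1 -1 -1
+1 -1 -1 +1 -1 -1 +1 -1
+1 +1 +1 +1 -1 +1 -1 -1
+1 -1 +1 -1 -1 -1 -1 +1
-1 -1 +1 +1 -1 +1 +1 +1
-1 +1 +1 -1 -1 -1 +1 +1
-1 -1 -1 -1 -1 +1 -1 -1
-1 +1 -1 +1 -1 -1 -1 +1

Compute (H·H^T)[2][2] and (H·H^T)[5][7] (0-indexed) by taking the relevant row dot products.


Row 2 of H: [1, 1, 1, 1, -1, 1, -1, -1].
Row 5 of H: [-1, 1, 1, -1, -1, -1, 1, 1].
Row 7 of H: [-1, 1, -1, 1, -1, -1, -1, 1].
(H·H^T)[2][2] = Σ_j H[2][j]·H[2][j] = (1)² + (1)² + (1)² + (1)² + (-1)² + (1)² + (-1)² + (-1)² = 1 + 1 + 1 + 1 + 1 + 1 + 1 + 1 = 8.
(H·H^T)[5][7] = Σ_j H[5][j]·H[7][j] = (-1)·(-1) + (1)·(1) + (1)·(-1) + (-1)·(1) + (-1)·(-1) + (-1)·(-1) + (1)·(-1) + (1)·(1) = 1 + 1 + -1 + -1 + 1 + 1 + -1 + 1 = 2.
Rows 5 and 7 are not orthogonal (dot product = 2 ≠ 0), so H is not a Hadamard matrix.

(2,2) entry = 8; (5,7) entry = 2.


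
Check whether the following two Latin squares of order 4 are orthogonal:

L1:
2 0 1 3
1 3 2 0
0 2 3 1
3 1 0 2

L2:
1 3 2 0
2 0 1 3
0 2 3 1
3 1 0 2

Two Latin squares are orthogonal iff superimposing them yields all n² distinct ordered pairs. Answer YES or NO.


Form the n² = 16 superimposed pairs (L1[i][j], L2[i][j]), row by row (rows and columns indexed from 0):
row 0: (2,1) (0,3) (1,2) (3,0)
row 1: (1,2) (3,0) (2,1) (0,3)
row 2: (0,0) (2,2) (3,3) (1,1)
row 3: (3,3) (1,1) (0,0) (2,2)
Orthogonality requires all 16 pairs distinct.
But the pair (1,2) repeats: cell (0,2) has L1 = 1, L2 = 2, and cell (1,0) has L1 = 1, L2 = 2.
A repeated pair means some other pair never occurs (only 8 distinct pairs out of 16), so the squares are not orthogonal.
Conclusion: NO.

NO


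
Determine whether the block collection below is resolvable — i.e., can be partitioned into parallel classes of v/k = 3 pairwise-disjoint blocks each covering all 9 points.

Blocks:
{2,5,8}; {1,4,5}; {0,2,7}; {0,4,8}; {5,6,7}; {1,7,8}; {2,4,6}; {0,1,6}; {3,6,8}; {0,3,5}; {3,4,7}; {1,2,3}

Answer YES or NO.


v = 9, block size k = 3, number of blocks = 12.
For resolvability, blocks must partition into parallel classes of size v/k = 3.
Total blocks must therefore be a multiple of 3: 12 = 3·4 + 0 ⇒ divisible ✓.
Greedy packing gives 4 candidate class(es). Each should be a full parallel class (size 3, covers all 9 points).
  Class 1 (3 blocks): {2,5,8}; {0,1,6}; {3,4,7}. Points covered: [0, 1, 2, 3, 4, 5, 6, 7, 8].
  Class 2 (3 blocks): {1,4,5}; {0,2,7}; {3,6,8}. Points covered: [0, 1, 2, 3, 4, 5, 6, 7, 8].
  Class 3 (3 blocks): {0,4,8}; {5,6,7}; {1,2,3}. Points covered: [0, 1, 2, 3, 4, 5, 6, 7, 8].
  Class 4 (3 blocks): {1,7,8}; {2,4,6}; {0,3,5}. Points covered: [0, 1, 2, 3, 4, 5, 6, 7, 8].
All classes full (size 3)? YES. All classes cover every point? YES.
Resolvable? YES.

YES
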